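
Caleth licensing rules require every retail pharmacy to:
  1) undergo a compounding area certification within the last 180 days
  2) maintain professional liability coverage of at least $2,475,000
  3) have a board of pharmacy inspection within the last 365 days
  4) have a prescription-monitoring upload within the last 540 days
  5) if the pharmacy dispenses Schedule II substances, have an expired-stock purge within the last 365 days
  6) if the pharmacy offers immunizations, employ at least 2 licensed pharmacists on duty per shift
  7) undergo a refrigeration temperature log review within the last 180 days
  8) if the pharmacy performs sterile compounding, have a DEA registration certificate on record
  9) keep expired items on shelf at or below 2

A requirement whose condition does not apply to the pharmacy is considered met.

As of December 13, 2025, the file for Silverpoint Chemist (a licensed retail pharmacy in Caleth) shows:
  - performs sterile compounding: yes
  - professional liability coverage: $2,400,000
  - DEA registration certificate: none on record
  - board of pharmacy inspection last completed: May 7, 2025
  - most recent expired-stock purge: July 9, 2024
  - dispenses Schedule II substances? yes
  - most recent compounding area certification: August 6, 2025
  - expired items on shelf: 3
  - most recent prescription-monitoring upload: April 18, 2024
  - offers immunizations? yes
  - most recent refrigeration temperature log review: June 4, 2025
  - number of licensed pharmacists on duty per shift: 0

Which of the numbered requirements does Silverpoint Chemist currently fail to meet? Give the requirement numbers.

2, 4, 5, 6, 7, 8, 9

1. compounding area certification 129 days ago vs limit 180 → met
2. professional liability coverage $2,400,000 < $2,475,000 → not met
3. board of pharmacy inspection 220 days ago vs limit 365 → met
4. prescription-monitoring upload 604 days ago vs limit 540 → not met
5. condition 'dispenses Schedule II substances' holds; expired-stock purge 522 days ago vs limit 365 → not met
6. condition 'offers immunizations' holds; licensed pharmacists on duty per shift 0 < 2 → not met
7. refrigeration temperature log review 192 days ago vs limit 180 → not met
8. condition 'performs sterile compounding' holds; DEA registration certificate absent → not met
9. expired items on shelf 3 > 2 → not met
Not met: 2, 4, 5, 6, 7, 8, 9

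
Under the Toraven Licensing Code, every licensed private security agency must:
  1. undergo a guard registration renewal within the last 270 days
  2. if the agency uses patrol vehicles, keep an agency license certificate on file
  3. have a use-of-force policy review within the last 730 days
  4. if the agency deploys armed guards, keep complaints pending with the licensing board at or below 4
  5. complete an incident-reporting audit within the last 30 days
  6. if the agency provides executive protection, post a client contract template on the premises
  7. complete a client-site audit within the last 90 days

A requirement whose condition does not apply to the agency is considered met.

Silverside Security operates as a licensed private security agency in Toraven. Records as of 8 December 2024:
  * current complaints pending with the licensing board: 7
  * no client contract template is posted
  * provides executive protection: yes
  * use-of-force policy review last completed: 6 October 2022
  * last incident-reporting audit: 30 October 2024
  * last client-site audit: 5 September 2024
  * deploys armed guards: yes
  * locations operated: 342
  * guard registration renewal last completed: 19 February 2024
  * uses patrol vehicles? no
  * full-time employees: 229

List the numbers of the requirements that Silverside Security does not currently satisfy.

1. guard registration renewal 293 days ago vs limit 270 → not met
2. condition 'uses patrol vehicles' does not hold → requirement n/a → met
3. use-of-force policy review 794 days ago vs limit 730 → not met
4. condition 'deploys armed guards' holds; complaints pending with the licensing board 7 > 4 → not met
5. incident-reporting audit 39 days ago vs limit 30 → not met
6. condition 'provides executive protection' holds; client contract template absent → not met
7. client-site audit 94 days ago vs limit 90 → not met
Not met: 1, 3, 4, 5, 6, 7

1, 3, 4, 5, 6, 7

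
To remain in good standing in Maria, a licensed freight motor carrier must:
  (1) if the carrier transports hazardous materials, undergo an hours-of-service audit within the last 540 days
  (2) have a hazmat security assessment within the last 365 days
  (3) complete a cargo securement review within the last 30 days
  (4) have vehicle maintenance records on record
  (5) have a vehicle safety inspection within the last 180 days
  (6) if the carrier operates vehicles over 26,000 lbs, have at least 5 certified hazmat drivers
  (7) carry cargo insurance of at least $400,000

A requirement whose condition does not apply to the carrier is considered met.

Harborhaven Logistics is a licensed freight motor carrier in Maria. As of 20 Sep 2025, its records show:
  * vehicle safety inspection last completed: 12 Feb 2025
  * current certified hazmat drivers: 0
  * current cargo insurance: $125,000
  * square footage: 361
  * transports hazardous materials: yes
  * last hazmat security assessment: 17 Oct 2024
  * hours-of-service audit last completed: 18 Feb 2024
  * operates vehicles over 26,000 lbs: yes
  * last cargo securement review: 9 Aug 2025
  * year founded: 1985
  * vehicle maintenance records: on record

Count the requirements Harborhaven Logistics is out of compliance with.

5

1. condition 'transports hazardous materials' holds; hours-of-service audit 580 days ago vs limit 540 → not met
2. hazmat security assessment 338 days ago vs limit 365 → met
3. cargo securement review 42 days ago vs limit 30 → not met
4. vehicle maintenance records present → met
5. vehicle safety inspection 220 days ago vs limit 180 → not met
6. condition 'operates vehicles over 26,000 lbs' holds; certified hazmat drivers 0 < 5 → not met
7. cargo insurance $125,000 < $400,000 → not met
Not met: 5 of 7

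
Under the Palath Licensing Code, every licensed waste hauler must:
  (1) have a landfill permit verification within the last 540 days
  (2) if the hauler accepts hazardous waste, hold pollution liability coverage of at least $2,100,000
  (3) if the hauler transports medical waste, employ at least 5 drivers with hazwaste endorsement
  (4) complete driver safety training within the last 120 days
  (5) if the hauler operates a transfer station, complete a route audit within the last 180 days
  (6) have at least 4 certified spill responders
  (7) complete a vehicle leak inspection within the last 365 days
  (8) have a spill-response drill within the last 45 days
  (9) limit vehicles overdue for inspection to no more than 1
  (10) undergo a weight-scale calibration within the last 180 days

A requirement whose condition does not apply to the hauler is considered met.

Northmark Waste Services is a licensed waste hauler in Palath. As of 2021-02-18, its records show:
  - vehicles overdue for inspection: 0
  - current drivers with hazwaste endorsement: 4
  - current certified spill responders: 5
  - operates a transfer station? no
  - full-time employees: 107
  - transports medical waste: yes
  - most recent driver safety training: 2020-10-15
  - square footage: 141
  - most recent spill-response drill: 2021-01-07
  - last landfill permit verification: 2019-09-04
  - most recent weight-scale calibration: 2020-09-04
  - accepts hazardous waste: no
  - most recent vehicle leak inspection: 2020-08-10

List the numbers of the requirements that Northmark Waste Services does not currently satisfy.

1. landfill permit verification 533 days ago vs limit 540 → met
2. condition 'accepts hazardous waste' does not hold → requirement n/a → met
3. condition 'transports medical waste' holds; drivers with hazwaste endorsement 4 < 5 → not met
4. driver safety training 126 days ago vs limit 120 → not met
5. condition 'operates a transfer station' does not hold → requirement n/a → met
6. certified spill responders 5 ≥ 4 → met
7. vehicle leak inspection 192 days ago vs limit 365 → met
8. spill-response drill 42 days ago vs limit 45 → met
9. vehicles overdue for inspection 0 ≤ 1 → met
10. weight-scale calibration 167 days ago vs limit 180 → met
Not met: 3, 4

3, 4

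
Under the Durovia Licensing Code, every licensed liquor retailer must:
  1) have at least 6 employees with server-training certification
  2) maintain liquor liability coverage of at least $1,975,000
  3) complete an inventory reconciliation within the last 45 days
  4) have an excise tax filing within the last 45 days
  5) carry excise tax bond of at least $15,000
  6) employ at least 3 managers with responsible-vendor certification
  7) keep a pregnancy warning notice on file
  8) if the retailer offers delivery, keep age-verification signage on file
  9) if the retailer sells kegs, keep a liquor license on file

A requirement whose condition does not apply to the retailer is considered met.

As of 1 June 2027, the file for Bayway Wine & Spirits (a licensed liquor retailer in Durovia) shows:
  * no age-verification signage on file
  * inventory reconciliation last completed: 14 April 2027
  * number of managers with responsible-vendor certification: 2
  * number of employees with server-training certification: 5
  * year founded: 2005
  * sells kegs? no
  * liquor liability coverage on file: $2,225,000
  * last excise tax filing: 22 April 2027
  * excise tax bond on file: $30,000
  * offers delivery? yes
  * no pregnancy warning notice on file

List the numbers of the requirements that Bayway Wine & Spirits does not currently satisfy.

1. employees with server-training certification 5 < 6 → not met
2. liquor liability coverage $2,225,000 ≥ $1,975,000 → met
3. inventory reconciliation 48 days ago vs limit 45 → not met
4. excise tax filing 40 days ago vs limit 45 → met
5. excise tax bond $30,000 ≥ $15,000 → met
6. managers with responsible-vendor certification 2 < 3 → not met
7. pregnancy warning notice absent → not met
8. condition 'offers delivery' holds; age-verification signage absent → not met
9. condition 'sells kegs' does not hold → requirement n/a → met
Not met: 1, 3, 6, 7, 8

1, 3, 6, 7, 8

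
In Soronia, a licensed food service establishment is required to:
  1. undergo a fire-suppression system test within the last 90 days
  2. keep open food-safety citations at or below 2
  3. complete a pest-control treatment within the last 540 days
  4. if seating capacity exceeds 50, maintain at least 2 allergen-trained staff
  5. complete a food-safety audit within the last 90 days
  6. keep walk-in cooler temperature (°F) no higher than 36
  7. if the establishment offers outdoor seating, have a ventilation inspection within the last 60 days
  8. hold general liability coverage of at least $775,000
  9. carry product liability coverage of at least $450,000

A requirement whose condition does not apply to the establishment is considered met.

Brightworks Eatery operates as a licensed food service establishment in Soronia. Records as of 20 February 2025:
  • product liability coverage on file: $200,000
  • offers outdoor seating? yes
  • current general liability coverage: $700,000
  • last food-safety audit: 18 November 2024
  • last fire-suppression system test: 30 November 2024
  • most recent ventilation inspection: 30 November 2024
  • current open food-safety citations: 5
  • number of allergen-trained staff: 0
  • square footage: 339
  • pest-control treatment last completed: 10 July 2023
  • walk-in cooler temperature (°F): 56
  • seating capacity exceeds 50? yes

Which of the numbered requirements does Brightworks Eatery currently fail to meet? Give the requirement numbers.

2, 3, 4, 5, 6, 7, 8, 9

1. fire-suppression system test 82 days ago vs limit 90 → met
2. open food-safety citations 5 > 2 → not met
3. pest-control treatment 591 days ago vs limit 540 → not met
4. condition 'seating capacity exceeds 50' holds; allergen-trained staff 0 < 2 → not met
5. food-safety audit 94 days ago vs limit 90 → not met
6. walk-in cooler temperature (°F) 56 > 36 → not met
7. condition 'offers outdoor seating' holds; ventilation inspection 82 days ago vs limit 60 → not met
8. general liability coverage $700,000 < $775,000 → not met
9. product liability coverage $200,000 < $450,000 → not met
Not met: 2, 3, 4, 5, 6, 7, 8, 9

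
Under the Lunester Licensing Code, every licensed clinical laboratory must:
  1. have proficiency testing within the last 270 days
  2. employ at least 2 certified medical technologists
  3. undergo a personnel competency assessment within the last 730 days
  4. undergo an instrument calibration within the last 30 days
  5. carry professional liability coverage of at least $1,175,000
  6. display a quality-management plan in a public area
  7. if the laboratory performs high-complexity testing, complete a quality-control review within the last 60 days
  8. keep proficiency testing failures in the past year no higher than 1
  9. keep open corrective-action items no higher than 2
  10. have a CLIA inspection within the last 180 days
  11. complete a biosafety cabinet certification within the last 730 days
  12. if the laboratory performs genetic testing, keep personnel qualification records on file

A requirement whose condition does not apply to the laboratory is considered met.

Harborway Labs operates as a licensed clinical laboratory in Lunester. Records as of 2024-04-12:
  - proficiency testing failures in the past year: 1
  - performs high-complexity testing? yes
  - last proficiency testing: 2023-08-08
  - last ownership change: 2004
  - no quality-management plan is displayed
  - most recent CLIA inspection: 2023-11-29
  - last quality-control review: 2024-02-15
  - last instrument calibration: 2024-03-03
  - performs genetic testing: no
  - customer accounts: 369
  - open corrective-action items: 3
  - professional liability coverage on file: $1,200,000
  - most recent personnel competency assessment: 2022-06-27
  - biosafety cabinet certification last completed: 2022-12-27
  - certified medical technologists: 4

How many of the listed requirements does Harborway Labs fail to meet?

1. proficiency testing 248 days ago vs limit 270 → met
2. certified medical technologists 4 ≥ 2 → met
3. personnel competency assessment 655 days ago vs limit 730 → met
4. instrument calibration 40 days ago vs limit 30 → not met
5. professional liability coverage $1,200,000 ≥ $1,175,000 → met
6. quality-management plan absent → not met
7. condition 'performs high-complexity testing' holds; quality-control review 57 days ago vs limit 60 → met
8. proficiency testing failures in the past year 1 ≤ 1 → met
9. open corrective-action items 3 > 2 → not met
10. CLIA inspection 135 days ago vs limit 180 → met
11. biosafety cabinet certification 472 days ago vs limit 730 → met
12. condition 'performs genetic testing' does not hold → requirement n/a → met
Not met: 3 of 12

3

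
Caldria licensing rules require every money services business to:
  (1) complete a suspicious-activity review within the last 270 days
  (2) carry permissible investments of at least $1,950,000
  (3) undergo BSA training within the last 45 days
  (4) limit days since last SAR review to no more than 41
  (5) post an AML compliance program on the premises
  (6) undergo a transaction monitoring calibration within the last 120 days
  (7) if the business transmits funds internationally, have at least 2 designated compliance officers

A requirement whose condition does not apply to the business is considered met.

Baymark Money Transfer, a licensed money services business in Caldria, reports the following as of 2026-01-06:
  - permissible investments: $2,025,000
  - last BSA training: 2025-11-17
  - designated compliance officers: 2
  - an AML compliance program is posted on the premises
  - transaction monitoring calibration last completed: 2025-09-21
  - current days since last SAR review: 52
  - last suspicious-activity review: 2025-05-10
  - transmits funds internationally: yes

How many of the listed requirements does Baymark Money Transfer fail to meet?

2

1. suspicious-activity review 241 days ago vs limit 270 → met
2. permissible investments $2,025,000 ≥ $1,950,000 → met
3. BSA training 50 days ago vs limit 45 → not met
4. days since last SAR review 52 > 41 → not met
5. AML compliance program present → met
6. transaction monitoring calibration 107 days ago vs limit 120 → met
7. condition 'transmits funds internationally' holds; designated compliance officers 2 ≥ 2 → met
Not met: 2 of 7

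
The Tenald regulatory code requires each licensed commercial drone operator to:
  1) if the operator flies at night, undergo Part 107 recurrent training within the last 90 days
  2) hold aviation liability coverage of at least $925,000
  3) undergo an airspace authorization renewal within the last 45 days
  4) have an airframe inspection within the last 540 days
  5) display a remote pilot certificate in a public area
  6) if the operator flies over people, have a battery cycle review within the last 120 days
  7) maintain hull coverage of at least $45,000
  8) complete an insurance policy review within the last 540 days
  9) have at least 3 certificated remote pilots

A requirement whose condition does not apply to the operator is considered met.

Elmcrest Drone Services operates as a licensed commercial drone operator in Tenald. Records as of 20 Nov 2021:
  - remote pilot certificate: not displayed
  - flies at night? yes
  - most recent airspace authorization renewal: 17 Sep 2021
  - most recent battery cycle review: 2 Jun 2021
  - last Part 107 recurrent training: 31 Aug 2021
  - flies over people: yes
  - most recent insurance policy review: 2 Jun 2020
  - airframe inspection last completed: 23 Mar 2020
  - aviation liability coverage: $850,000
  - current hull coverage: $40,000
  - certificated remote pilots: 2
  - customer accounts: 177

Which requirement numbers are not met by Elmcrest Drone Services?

1. condition 'flies at night' holds; Part 107 recurrent training 81 days ago vs limit 90 → met
2. aviation liability coverage $850,000 < $925,000 → not met
3. airspace authorization renewal 64 days ago vs limit 45 → not met
4. airframe inspection 607 days ago vs limit 540 → not met
5. remote pilot certificate absent → not met
6. condition 'flies over people' holds; battery cycle review 171 days ago vs limit 120 → not met
7. hull coverage $40,000 < $45,000 → not met
8. insurance policy review 536 days ago vs limit 540 → met
9. certificated remote pilots 2 < 3 → not met
Not met: 2, 3, 4, 5, 6, 7, 9

2, 3, 4, 5, 6, 7, 9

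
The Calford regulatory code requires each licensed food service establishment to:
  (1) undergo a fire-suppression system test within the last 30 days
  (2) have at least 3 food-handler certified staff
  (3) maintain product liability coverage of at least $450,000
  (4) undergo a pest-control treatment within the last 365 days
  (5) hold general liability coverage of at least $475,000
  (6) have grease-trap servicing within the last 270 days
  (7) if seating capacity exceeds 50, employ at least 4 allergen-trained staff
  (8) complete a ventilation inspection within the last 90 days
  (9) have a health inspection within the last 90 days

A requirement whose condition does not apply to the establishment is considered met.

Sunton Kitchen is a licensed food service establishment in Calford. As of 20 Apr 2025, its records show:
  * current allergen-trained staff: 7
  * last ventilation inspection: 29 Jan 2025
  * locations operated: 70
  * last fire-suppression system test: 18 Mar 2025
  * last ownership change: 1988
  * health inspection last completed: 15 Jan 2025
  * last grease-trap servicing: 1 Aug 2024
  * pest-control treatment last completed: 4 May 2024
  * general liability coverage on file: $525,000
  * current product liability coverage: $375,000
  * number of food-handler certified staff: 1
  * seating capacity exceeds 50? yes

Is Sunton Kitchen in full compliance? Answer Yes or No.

No

1. fire-suppression system test 33 days ago vs limit 30 → not met
2. food-handler certified staff 1 < 3 → not met
3. product liability coverage $375,000 < $450,000 → not met
4. pest-control treatment 351 days ago vs limit 365 → met
5. general liability coverage $525,000 ≥ $475,000 → met
6. grease-trap servicing 262 days ago vs limit 270 → met
7. condition 'seating capacity exceeds 50' holds; allergen-trained staff 7 ≥ 4 → met
8. ventilation inspection 81 days ago vs limit 90 → met
9. health inspection 95 days ago vs limit 90 → not met
Not met: 1, 2, 3, 9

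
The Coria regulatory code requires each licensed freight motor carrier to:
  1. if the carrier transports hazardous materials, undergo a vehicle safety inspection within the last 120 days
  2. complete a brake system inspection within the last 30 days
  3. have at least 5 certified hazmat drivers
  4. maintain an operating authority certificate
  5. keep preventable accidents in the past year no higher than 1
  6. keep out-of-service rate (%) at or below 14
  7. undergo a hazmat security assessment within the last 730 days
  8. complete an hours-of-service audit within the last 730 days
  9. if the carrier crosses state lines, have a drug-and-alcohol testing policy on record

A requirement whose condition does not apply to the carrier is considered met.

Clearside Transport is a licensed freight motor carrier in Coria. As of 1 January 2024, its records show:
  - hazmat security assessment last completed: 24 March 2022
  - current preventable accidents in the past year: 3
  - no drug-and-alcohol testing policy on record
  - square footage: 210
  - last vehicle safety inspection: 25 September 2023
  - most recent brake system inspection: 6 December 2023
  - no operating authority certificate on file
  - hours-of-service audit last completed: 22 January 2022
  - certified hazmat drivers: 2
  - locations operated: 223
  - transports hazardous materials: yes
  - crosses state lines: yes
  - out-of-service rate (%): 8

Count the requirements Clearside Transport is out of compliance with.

4

1. condition 'transports hazardous materials' holds; vehicle safety inspection 98 days ago vs limit 120 → met
2. brake system inspection 26 days ago vs limit 30 → met
3. certified hazmat drivers 2 < 5 → not met
4. operating authority certificate absent → not met
5. preventable accidents in the past year 3 > 1 → not met
6. out-of-service rate (%) 8 ≤ 14 → met
7. hazmat security assessment 648 days ago vs limit 730 → met
8. hours-of-service audit 709 days ago vs limit 730 → met
9. condition 'crosses state lines' holds; drug-and-alcohol testing policy absent → not met
Not met: 4 of 9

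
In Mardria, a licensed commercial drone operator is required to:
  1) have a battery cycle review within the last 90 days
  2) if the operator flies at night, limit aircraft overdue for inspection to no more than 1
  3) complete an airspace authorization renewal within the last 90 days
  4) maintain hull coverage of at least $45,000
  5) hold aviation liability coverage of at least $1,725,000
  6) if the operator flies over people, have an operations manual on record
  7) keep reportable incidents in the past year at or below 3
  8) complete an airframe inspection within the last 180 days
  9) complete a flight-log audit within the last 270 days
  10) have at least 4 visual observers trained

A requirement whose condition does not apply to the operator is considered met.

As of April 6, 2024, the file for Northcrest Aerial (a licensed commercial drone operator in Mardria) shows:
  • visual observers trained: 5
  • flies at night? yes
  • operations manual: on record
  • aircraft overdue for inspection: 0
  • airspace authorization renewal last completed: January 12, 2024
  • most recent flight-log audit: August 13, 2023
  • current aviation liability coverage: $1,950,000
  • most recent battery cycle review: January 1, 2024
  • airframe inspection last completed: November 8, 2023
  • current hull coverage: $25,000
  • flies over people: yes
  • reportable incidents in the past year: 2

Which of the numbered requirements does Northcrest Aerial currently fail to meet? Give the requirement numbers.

1. battery cycle review 96 days ago vs limit 90 → not met
2. condition 'flies at night' holds; aircraft overdue for inspection 0 ≤ 1 → met
3. airspace authorization renewal 85 days ago vs limit 90 → met
4. hull coverage $25,000 < $45,000 → not met
5. aviation liability coverage $1,950,000 ≥ $1,725,000 → met
6. condition 'flies over people' holds; operations manual present → met
7. reportable incidents in the past year 2 ≤ 3 → met
8. airframe inspection 150 days ago vs limit 180 → met
9. flight-log audit 237 days ago vs limit 270 → met
10. visual observers trained 5 ≥ 4 → met
Not met: 1, 4

1, 4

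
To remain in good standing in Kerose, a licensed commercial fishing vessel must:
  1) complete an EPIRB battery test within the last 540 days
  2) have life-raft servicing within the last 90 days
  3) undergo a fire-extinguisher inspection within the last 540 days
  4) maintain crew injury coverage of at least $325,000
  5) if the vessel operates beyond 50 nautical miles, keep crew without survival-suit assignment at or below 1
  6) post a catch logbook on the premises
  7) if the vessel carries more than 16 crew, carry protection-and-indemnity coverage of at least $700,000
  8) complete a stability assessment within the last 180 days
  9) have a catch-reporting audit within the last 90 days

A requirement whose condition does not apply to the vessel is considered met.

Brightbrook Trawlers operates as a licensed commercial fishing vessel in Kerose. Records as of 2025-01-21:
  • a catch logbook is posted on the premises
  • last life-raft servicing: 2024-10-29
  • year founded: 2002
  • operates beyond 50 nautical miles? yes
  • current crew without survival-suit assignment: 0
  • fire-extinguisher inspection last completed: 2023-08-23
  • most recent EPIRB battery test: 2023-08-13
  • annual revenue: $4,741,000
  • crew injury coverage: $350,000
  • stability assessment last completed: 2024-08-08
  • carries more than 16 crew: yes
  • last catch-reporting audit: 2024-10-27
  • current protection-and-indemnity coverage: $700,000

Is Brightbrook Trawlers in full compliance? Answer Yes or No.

Yes

1. EPIRB battery test 527 days ago vs limit 540 → met
2. life-raft servicing 84 days ago vs limit 90 → met
3. fire-extinguisher inspection 517 days ago vs limit 540 → met
4. crew injury coverage $350,000 ≥ $325,000 → met
5. condition 'operates beyond 50 nautical miles' holds; crew without survival-suit assignment 0 ≤ 1 → met
6. catch logbook present → met
7. condition 'carries more than 16 crew' holds; protection-and-indemnity coverage $700,000 ≥ $700,000 → met
8. stability assessment 166 days ago vs limit 180 → met
9. catch-reporting audit 86 days ago vs limit 90 → met
All met.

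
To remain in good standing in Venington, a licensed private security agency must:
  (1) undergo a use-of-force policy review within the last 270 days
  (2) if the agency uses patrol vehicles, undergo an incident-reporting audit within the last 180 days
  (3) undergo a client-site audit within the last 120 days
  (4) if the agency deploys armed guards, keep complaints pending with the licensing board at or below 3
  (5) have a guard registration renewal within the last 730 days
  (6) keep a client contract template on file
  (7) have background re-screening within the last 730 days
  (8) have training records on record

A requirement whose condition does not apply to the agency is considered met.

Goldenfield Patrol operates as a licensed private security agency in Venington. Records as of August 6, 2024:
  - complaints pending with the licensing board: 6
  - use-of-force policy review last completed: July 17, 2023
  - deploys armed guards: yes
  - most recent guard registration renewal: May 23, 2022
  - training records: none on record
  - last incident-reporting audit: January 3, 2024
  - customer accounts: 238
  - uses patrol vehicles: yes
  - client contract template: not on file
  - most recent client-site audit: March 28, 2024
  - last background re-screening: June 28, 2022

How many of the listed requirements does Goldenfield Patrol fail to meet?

8

1. use-of-force policy review 386 days ago vs limit 270 → not met
2. condition 'uses patrol vehicles' holds; incident-reporting audit 216 days ago vs limit 180 → not met
3. client-site audit 131 days ago vs limit 120 → not met
4. condition 'deploys armed guards' holds; complaints pending with the licensing board 6 > 3 → not met
5. guard registration renewal 806 days ago vs limit 730 → not met
6. client contract template absent → not met
7. background re-screening 770 days ago vs limit 730 → not met
8. training records absent → not met
Not met: 8 of 8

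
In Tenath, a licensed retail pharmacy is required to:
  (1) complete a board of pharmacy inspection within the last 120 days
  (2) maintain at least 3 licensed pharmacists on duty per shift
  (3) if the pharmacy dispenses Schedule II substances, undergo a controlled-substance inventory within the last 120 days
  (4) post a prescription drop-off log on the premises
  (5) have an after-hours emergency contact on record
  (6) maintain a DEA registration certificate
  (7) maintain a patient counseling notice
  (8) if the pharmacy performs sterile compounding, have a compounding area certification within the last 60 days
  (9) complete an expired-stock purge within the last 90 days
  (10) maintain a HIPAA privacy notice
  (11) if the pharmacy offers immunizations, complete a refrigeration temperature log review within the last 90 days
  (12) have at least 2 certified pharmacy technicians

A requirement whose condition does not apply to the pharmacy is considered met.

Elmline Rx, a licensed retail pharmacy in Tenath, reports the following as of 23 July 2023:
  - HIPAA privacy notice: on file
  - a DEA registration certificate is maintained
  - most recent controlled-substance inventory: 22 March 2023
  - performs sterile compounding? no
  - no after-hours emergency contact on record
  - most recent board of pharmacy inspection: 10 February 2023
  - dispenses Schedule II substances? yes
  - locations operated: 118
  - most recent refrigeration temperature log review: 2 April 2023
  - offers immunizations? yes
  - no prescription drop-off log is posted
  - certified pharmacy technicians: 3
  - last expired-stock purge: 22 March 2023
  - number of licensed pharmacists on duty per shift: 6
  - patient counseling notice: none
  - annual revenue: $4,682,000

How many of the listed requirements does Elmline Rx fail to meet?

1. board of pharmacy inspection 163 days ago vs limit 120 → not met
2. licensed pharmacists on duty per shift 6 ≥ 3 → met
3. condition 'dispenses Schedule II substances' holds; controlled-substance inventory 123 days ago vs limit 120 → not met
4. prescription drop-off log absent → not met
5. after-hours emergency contact absent → not met
6. DEA registration certificate present → met
7. patient counseling notice absent → not met
8. condition 'performs sterile compounding' does not hold → requirement n/a → met
9. expired-stock purge 123 days ago vs limit 90 → not met
10. HIPAA privacy notice present → met
11. condition 'offers immunizations' holds; refrigeration temperature log review 112 days ago vs limit 90 → not met
12. certified pharmacy technicians 3 ≥ 2 → met
Not met: 7 of 12

7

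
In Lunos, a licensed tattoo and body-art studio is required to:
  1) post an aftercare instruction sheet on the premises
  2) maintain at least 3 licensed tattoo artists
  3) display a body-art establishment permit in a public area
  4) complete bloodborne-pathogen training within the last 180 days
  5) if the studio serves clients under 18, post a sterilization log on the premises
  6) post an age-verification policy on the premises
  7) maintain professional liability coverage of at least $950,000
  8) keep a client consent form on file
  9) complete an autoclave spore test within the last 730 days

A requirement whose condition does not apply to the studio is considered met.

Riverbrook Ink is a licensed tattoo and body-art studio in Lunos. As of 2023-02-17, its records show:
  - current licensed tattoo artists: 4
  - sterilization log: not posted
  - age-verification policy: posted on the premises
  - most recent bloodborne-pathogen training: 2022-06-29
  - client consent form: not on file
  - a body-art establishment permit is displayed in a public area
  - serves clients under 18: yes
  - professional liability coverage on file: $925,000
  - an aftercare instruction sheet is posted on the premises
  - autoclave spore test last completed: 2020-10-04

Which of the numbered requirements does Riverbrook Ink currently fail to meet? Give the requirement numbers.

4, 5, 7, 8, 9

1. aftercare instruction sheet present → met
2. licensed tattoo artists 4 ≥ 3 → met
3. body-art establishment permit present → met
4. bloodborne-pathogen training 233 days ago vs limit 180 → not met
5. condition 'serves clients under 18' holds; sterilization log absent → not met
6. age-verification policy present → met
7. professional liability coverage $925,000 < $950,000 → not met
8. client consent form absent → not met
9. autoclave spore test 866 days ago vs limit 730 → not met
Not met: 4, 5, 7, 8, 9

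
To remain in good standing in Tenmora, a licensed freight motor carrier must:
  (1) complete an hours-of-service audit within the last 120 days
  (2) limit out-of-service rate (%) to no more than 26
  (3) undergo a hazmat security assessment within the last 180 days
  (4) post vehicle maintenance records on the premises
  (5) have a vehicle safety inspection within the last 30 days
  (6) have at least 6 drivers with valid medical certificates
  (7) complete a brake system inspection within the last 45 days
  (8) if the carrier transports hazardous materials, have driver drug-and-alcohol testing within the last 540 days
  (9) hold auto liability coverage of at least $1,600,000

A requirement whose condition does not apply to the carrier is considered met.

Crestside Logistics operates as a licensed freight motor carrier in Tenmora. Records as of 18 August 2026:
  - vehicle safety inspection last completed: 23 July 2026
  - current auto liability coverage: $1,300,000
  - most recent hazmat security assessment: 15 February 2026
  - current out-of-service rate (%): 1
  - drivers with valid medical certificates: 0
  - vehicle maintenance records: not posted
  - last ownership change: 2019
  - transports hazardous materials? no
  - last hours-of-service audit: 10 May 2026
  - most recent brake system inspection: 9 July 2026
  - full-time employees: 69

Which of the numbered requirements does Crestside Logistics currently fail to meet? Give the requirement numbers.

1. hours-of-service audit 100 days ago vs limit 120 → met
2. out-of-service rate (%) 1 ≤ 26 → met
3. hazmat security assessment 184 days ago vs limit 180 → not met
4. vehicle maintenance records absent → not met
5. vehicle safety inspection 26 days ago vs limit 30 → met
6. drivers with valid medical certificates 0 < 6 → not met
7. brake system inspection 40 days ago vs limit 45 → met
8. condition 'transports hazardous materials' does not hold → requirement n/a → met
9. auto liability coverage $1,300,000 < $1,600,000 → not met
Not met: 3, 4, 6, 9

3, 4, 6, 9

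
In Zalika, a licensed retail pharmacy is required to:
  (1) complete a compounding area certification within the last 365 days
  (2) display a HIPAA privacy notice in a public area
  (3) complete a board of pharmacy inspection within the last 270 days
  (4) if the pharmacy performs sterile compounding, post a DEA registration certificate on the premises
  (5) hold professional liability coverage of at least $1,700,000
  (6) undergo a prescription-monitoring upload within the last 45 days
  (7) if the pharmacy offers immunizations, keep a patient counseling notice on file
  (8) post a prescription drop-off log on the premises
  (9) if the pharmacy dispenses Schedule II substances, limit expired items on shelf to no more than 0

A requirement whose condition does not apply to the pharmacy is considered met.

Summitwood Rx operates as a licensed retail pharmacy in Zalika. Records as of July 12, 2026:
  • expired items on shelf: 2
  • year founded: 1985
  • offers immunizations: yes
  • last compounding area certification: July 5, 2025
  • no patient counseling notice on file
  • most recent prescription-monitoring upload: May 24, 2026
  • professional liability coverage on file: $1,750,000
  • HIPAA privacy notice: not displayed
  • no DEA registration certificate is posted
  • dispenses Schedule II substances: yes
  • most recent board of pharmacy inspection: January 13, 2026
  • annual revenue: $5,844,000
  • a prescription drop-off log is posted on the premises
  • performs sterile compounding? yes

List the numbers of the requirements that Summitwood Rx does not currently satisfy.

1. compounding area certification 372 days ago vs limit 365 → not met
2. HIPAA privacy notice absent → not met
3. board of pharmacy inspection 180 days ago vs limit 270 → met
4. condition 'performs sterile compounding' holds; DEA registration certificate absent → not met
5. professional liability coverage $1,750,000 ≥ $1,700,000 → met
6. prescription-monitoring upload 49 days ago vs limit 45 → not met
7. condition 'offers immunizations' holds; patient counseling notice absent → not met
8. prescription drop-off log present → met
9. condition 'dispenses Schedule II substances' holds; expired items on shelf 2 > 0 → not met
Not met: 1, 2, 4, 6, 7, 9

1, 2, 4, 6, 7, 9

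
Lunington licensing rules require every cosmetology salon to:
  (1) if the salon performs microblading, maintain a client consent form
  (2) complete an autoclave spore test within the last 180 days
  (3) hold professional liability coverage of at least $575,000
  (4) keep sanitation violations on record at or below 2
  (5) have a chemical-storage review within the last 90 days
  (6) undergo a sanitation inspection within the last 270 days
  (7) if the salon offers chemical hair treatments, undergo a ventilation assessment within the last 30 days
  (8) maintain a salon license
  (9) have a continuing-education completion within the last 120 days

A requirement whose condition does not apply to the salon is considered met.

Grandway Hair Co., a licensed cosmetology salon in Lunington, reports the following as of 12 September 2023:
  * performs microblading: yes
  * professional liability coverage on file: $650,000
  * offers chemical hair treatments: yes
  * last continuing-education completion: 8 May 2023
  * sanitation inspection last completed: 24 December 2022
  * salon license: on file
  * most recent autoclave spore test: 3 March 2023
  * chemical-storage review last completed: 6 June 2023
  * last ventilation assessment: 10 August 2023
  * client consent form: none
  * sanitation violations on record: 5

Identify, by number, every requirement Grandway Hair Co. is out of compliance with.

1. condition 'performs microblading' holds; client consent form absent → not met
2. autoclave spore test 193 days ago vs limit 180 → not met
3. professional liability coverage $650,000 ≥ $575,000 → met
4. sanitation violations on record 5 > 2 → not met
5. chemical-storage review 98 days ago vs limit 90 → not met
6. sanitation inspection 262 days ago vs limit 270 → met
7. condition 'offers chemical hair treatments' holds; ventilation assessment 33 days ago vs limit 30 → not met
8. salon license present → met
9. continuing-education completion 127 days ago vs limit 120 → not met
Not met: 1, 2, 4, 5, 7, 9

1, 2, 4, 5, 7, 9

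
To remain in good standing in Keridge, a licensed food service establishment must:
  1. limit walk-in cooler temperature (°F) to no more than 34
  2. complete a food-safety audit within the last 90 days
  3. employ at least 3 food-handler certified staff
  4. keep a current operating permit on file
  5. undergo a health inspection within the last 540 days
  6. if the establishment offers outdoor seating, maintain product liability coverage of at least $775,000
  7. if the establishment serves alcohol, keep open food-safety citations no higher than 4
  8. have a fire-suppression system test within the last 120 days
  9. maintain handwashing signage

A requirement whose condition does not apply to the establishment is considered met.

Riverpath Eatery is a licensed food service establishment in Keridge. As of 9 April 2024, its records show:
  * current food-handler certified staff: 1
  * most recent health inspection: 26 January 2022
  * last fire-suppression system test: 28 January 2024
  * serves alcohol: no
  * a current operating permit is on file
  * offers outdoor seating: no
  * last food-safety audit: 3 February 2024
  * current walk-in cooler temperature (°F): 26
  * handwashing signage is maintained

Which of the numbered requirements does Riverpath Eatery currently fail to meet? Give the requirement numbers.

1. walk-in cooler temperature (°F) 26 ≤ 34 → met
2. food-safety audit 66 days ago vs limit 90 → met
3. food-handler certified staff 1 < 3 → not met
4. current operating permit present → met
5. health inspection 804 days ago vs limit 540 → not met
6. condition 'offers outdoor seating' does not hold → requirement n/a → met
7. condition 'serves alcohol' does not hold → requirement n/a → met
8. fire-suppression system test 72 days ago vs limit 120 → met
9. handwashing signage present → met
Not met: 3, 5

3, 5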